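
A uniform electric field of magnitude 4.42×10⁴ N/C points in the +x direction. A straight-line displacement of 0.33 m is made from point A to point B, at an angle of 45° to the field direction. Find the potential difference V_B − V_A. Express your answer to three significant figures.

-1.03×10⁴ V

Only the component of displacement along E changes the potential: ΔV = −E·d·cosθ.
ΔV = −(4.42×10⁴ V/m)(0.330 m)cos45° = -1.03×10⁴ V.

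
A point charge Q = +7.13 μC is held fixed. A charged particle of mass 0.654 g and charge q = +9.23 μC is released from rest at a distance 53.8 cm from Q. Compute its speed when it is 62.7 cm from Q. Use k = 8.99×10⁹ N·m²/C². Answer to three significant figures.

Only the electrostatic force acts, so mechanical energy is conserved: ½mv² = U₁ − U₂ = kQq(1/r₁ − 1/r₂).
U₁ − U₂ = (8.99×10⁹ N·m²/C²)(7.13×10⁻⁶ C)(9.23×10⁻⁶ C)(1/0.538 − 1/0.627) = 0.156 J.
v = √(2·0.156/6.54×10⁻⁴) = 21.8 m/s.

21.8 m/s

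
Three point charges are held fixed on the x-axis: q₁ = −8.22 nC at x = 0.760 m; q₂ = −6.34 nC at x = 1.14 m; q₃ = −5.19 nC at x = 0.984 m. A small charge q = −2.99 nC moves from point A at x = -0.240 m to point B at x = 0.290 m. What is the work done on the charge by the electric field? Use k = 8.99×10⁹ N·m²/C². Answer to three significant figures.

-4.13×10⁻⁷ J

The work done by the electric force is W_field = −ΔU = −q(V_B − V_A) = q(V_A − V_B).
At A: distances to the source charges are 1.00 m, 1.38 m, 1.22 m; V_A = Σ kqᵢ/rᵢ = -153 V.
At B: distances to the source charges are 0.470 m, 0.850 m, 0.694 m; V_B = Σ kqᵢ/rᵢ = -292 V.
ΔV = V_B − V_A = -138 V.
W_field = −qΔV = −(-2.99×10⁻⁹ C)(-138 V) = -4.13×10⁻⁷ J.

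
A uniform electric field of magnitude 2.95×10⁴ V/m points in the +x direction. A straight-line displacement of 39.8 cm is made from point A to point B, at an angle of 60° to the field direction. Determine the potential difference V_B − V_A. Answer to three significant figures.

-5870 V

Only the component of displacement along E changes the potential: ΔV = −E·d·cosθ.
ΔV = −(2.95×10⁴ V/m)(0.398 m)cos60° = -5870 V.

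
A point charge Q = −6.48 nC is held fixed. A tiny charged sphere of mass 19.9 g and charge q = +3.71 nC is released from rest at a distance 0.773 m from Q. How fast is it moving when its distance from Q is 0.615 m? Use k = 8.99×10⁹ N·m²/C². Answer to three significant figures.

Only the electrostatic force acts, so mechanical energy is conserved: ½mv² = U₁ − U₂ = kQq(1/r₁ − 1/r₂).
U₁ − U₂ = (8.99×10⁹ N·m²/C²)(-6.48×10⁻⁹ C)(3.71×10⁻⁹ C)(1/0.773 − 1/0.615) = 7.18×10⁻⁸ J.
v = √(2·7.18×10⁻⁸/0.0199) = 2.69×10⁻³ m/s.

2.69×10⁻³ m/s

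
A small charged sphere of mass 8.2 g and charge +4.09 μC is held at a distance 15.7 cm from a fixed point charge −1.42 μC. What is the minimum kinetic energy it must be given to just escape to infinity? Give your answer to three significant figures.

0.333 J

To just escape, total mechanical energy must reach zero at infinity: ½mv²_min + U = 0, so ½mv²_min = −U = |kQq|/r.
|U| = |kQq|/r = (8.99×10⁹ N·m²/C²)(1.42×10⁻⁶)(4.09×10⁻⁶)/(0.157) = 0.333 J.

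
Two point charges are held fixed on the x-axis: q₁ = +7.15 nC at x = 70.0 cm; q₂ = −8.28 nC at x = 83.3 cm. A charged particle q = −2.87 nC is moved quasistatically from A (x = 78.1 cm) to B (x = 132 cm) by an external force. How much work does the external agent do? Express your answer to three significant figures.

For quasistatic motion the external work equals the change in potential energy: W_ext = qΔV = q(V_B − V_A).
At A: distances to the source charges are 0.0810 m, 0.0520 m; V_A = Σ kqᵢ/rᵢ = -638 V.
At B: distances to the source charges are 0.620 m, 0.487 m; V_B = Σ kqᵢ/rᵢ = -49.2 V.
ΔV = V_B − V_A = 589 V.
W_ext = qΔV = (-2.87×10⁻⁹ C)(589 V) = -1.69×10⁻⁶ J.

-1.69×10⁻⁶ J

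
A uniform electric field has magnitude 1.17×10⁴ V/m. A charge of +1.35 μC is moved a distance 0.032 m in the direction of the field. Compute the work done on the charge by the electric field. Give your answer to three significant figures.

5.05×10⁻⁴ J

The potential change for a displacement 0.032 m in the direction of the field is ΔV = −Ed = -374 V.
W_field = −qΔV = 5.05×10⁻⁴ J.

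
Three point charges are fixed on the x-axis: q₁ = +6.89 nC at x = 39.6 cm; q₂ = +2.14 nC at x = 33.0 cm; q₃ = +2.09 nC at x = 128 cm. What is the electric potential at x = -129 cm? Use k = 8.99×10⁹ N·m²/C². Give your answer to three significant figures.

The total potential is the scalar sum of each charge's contribution, V = Σ kqᵢ/rᵢ.
Distances from the field point to each charge: r₁ = 1.69 m, r₂ = 1.62 m, r₃ = 2.57 m.
V = k[(6.89×10⁻⁹)/(1.69) + (2.14×10⁻⁹)/(1.62) + (2.09×10⁻⁹)/(2.57)] = 55.9 V.

55.9 V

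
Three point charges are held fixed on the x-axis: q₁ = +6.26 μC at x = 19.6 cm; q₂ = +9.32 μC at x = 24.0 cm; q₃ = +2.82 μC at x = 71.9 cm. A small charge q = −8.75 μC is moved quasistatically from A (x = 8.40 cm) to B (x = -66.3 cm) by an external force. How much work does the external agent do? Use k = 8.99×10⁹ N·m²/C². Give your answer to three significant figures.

7.90 J

For quasistatic motion the external work equals the change in potential energy: W_ext = qΔV = q(V_B − V_A).
At A: distances to the source charges are 0.112 m, 0.156 m, 0.635 m; V_A = Σ kqᵢ/rᵢ = 1.08×10⁶ V.
At B: distances to the source charges are 0.859 m, 0.903 m, 1.38 m; V_B = Σ kqᵢ/rᵢ = 1.77×10⁵ V.
ΔV = V_B − V_A = -9.03×10⁵ V.
W_ext = qΔV = (-8.75×10⁻⁶ C)(-9.03×10⁵ V) = 7.90 J.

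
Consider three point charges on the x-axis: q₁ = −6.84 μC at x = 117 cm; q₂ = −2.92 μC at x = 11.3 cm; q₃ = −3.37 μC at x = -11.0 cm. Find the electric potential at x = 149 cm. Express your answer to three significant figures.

Electric potential is a scalar, so the contributions from each charge add algebraically: V = Σ kqᵢ/rᵢ.
Distances from the field point to each charge: r₁ = 0.320 m, r₂ = 1.38 m, r₃ = 1.60 m.
V = k[(-6.84×10⁻⁶)/(0.320) + (-2.92×10⁻⁶)/(1.38) + (-3.37×10⁻⁶)/(1.60)] = -2.30×10⁵ V.

-2.30×10⁵ V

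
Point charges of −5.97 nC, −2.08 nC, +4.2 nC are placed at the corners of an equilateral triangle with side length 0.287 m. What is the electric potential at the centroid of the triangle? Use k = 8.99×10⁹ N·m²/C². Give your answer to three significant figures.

-209 V

Electric potential is a scalar, so the contributions from each charge add algebraically: V = Σ kqᵢ/rᵢ.
The distance from each vertex to the centroid is a/√3 = 0.166 m.
V = k[(-5.97×10⁻⁹)/(0.166) + (-2.08×10⁻⁹)/(0.166) + (4.20×10⁻⁹)/(0.166)] = -209 V.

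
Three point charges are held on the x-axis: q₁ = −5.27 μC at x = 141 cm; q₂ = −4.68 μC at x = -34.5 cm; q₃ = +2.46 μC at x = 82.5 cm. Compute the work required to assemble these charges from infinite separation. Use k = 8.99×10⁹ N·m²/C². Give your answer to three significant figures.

-0.161 J

The assembly work is the sum of pairwise potential energies, U = Σ_{i<j} kqᵢqⱼ/rᵢⱼ.
Pair separations: r₁₂ = 1.75 m, r₁₃ = 0.585 m, r₂₃ = 1.17 m.
U = (0.126) + (-0.199) + (-0.0885) = -0.161 J.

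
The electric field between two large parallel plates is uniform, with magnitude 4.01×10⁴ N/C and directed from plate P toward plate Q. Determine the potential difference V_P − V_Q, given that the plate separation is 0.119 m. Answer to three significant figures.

4770 V

In a uniform field, potential decreases in the direction of E: ΔV = −E·d for a displacement d parallel to E.
Going from Q to P is a displacement of 0.119 m opposite to the field, so V_P − V_Q = +Ed = 4770 V.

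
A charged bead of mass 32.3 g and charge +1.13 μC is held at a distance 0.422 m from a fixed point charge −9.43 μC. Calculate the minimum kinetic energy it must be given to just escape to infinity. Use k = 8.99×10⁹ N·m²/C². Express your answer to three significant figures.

0.227 J

To just escape, total mechanical energy must reach zero at infinity: ½mv²_min + U = 0, so ½mv²_min = −U = |kQq|/r.
|U| = |kQq|/r = (8.99×10⁹ N·m²/C²)(9.43×10⁻⁶)(1.13×10⁻⁶)/(0.422) = 0.227 J.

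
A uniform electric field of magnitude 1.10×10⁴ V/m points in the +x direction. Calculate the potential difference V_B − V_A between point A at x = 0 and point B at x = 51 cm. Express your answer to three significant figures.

-5610 V

In a uniform field, potential decreases in the direction of E: V_B − V_A = −E·Δx.
V_B − V_A = −(1.10×10⁴ V/m)(0.510 m) = -5610 V.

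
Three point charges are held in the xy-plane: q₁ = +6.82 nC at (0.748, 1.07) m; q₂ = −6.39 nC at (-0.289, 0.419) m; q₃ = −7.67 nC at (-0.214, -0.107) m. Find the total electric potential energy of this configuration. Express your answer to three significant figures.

2.00×10⁻⁷ J

The assembly work is the sum of pairwise potential energies, U = Σ_{i<j} kqᵢqⱼ/rᵢⱼ.
Pair separations: r₁₂ = 1.22 m, r₁₃ = 1.52 m, r₂₃ = 0.531 m.
U = (-3.20×10⁻⁷) + (-3.09×10⁻⁷) + (8.29×10⁻⁷) = 2.00×10⁻⁷ J.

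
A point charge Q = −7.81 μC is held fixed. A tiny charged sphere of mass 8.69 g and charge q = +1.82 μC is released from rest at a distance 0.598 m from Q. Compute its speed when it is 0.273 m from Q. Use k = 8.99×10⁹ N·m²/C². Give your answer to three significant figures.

Only the electrostatic force acts, so mechanical energy is conserved: ½mv² = U₁ − U₂ = kQq(1/r₁ − 1/r₂).
U₁ − U₂ = (8.99×10⁹ N·m²/C²)(-7.81×10⁻⁶ C)(1.82×10⁻⁶ C)(1/0.598 − 1/0.273) = 0.254 J.
v = √(2·0.254/8.69×10⁻³) = 7.65 m/s.

7.65 m/s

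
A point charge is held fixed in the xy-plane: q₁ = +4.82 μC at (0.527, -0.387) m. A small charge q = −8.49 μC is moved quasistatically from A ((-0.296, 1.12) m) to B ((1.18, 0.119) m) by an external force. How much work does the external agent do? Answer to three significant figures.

-0.231 J

For quasistatic motion the external work equals the change in potential energy: W_ext = qΔV = q(V_B − V_A).
At A: distance to the source charge is 1.72 m; V_A = kq₁/r = 2.52×10⁴ V.
At B: distance to the source charge is 0.826 m; V_B = kq₁/r = 5.25×10⁴ V.
ΔV = V_B − V_A = 2.72×10⁴ V.
W_ext = qΔV = (-8.49×10⁻⁶ C)(2.72×10⁴ V) = -0.231 J.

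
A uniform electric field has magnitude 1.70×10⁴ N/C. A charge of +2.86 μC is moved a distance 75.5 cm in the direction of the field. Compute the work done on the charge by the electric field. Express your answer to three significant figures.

The potential change for a displacement 75.5 cm in the direction of the field is ΔV = −Ed = -1.28×10⁴ V.
W_field = −qΔV = 0.0367 J.

0.0367 J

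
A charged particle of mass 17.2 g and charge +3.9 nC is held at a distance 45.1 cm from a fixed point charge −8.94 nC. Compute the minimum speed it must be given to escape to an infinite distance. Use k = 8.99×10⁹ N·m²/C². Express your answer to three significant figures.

8.99×10⁻³ m/s

To just escape, total mechanical energy must reach zero at infinity: ½mv²_min + U = 0, so ½mv²_min = −U = |kQq|/r.
|U| = |kQq|/r = (8.99×10⁹ N·m²/C²)(8.94×10⁻⁹)(3.90×10⁻⁹)/(0.451) = 6.95×10⁻⁷ J.
v_min = √(2|U|/m) = √(2·6.95×10⁻⁷/0.0172) = 8.99×10⁻³ m/s.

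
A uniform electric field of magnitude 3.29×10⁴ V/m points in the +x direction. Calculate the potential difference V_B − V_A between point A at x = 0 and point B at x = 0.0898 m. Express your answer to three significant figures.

-2950 V

In a uniform field, potential decreases in the direction of E: V_B − V_A = −E·Δx.
V_B − V_A = −(3.29×10⁴ V/m)(0.0898 m) = -2950 V.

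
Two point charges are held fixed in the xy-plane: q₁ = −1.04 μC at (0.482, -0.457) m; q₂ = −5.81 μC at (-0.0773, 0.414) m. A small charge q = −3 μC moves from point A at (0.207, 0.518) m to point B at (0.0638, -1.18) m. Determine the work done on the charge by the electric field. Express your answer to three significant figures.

The work done by the electric force is W_field = −ΔU = −q(V_B − V_A) = q(V_A − V_B).
At A: distances to the source charges are 1.01 m, 0.303 m; V_A = Σ kqᵢ/rᵢ = -1.82×10⁵ V.
At B: distances to the source charges are 0.835 m, 1.60 m; V_B = Σ kqᵢ/rᵢ = -4.38×10⁴ V.
ΔV = V_B − V_A = 1.38×10⁵ V.
W_field = −qΔV = −(-3.00×10⁻⁶ C)(1.38×10⁵ V) = 0.414 J.

0.414 J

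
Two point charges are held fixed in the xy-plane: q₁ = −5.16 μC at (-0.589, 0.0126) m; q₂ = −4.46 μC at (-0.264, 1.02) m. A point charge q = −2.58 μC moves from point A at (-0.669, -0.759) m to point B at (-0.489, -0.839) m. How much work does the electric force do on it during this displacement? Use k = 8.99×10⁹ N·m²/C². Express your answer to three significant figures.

The work done by the electric force is W_field = −ΔU = −q(V_B − V_A) = q(V_A − V_B).
At A: distances to the source charges are 0.776 m, 1.82 m; V_A = Σ kqᵢ/rᵢ = -8.18×10⁴ V.
At B: distances to the source charges are 0.857 m, 1.87 m; V_B = Σ kqᵢ/rᵢ = -7.55×10⁴ V.
ΔV = V_B − V_A = 6260 V.
W_field = −qΔV = −(-2.58×10⁻⁶ C)(6260 V) = 0.0162 J.

0.0162 J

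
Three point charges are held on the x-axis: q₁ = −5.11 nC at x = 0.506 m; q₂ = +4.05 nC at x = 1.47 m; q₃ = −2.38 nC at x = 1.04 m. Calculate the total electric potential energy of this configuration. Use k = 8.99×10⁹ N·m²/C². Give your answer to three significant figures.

The work to assemble the configuration equals its total potential energy, U = Σ kqᵢqⱼ/rᵢⱼ over all pairs.
Pair separations: r₁₂ = 0.964 m, r₁₃ = 0.534 m, r₂₃ = 0.430 m.
U = (-1.93×10⁻⁷) + (2.05×10⁻⁷) + (-2.02×10⁻⁷) = -1.90×10⁻⁷ J.

-1.90×10⁻⁷ J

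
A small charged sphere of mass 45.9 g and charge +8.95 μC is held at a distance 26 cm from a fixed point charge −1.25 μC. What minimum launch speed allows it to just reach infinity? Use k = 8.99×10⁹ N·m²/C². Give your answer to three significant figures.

4.11 m/s

To just escape, total mechanical energy must reach zero at infinity: ½mv²_min + U = 0, so ½mv²_min = −U = |kQq|/r.
|U| = |kQq|/r = (8.99×10⁹ N·m²/C²)(1.25×10⁻⁶)(8.95×10⁻⁶)/(0.260) = 0.387 J.
v_min = √(2|U|/m) = √(2·0.387/0.0459) = 4.11 m/s.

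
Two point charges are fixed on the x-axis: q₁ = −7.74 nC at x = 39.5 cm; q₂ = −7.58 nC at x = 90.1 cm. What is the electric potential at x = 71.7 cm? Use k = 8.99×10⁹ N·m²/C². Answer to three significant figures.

Electric potential is a scalar, so the contributions from each charge add algebraically: V = Σ kqᵢ/rᵢ.
Distances from the field point to each charge: r₁ = 0.322 m, r₂ = 0.184 m.
V = k[(-7.74×10⁻⁹)/(0.322) + (-7.58×10⁻⁹)/(0.184)] = -586 V.

-586 V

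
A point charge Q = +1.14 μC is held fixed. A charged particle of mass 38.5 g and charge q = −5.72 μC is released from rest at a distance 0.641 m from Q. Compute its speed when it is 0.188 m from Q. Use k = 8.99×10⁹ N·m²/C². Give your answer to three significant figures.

3.38 m/s

Only the electrostatic force acts, so mechanical energy is conserved: ½mv² = U₁ − U₂ = kQq(1/r₁ − 1/r₂).
U₁ − U₂ = (8.99×10⁹ N·m²/C²)(1.14×10⁻⁶ C)(-5.72×10⁻⁶ C)(1/0.641 − 1/0.188) = 0.220 J.
v = √(2·0.220/0.0385) = 3.38 m/s.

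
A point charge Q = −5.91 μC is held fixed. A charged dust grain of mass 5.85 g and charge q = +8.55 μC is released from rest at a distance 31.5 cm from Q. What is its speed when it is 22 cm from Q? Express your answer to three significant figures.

Only the electrostatic force acts, so mechanical energy is conserved: ½mv² = U₁ − U₂ = kQq(1/r₁ − 1/r₂).
U₁ − U₂ = (8.99×10⁹ N·m²/C²)(-5.91×10⁻⁶ C)(8.55×10⁻⁶ C)(1/0.315 − 1/0.220) = 0.623 J.
v = √(2·0.623/5.85×10⁻³) = 14.6 m/s.

14.6 m/s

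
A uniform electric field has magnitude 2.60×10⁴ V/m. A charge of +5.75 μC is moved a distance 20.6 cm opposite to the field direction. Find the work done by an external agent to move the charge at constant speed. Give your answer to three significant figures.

0.0308 J

The potential change for a displacement 20.6 cm opposite to the field direction is ΔV = +Ed = 5360 V.
W_ext = qΔV = 0.0308 J.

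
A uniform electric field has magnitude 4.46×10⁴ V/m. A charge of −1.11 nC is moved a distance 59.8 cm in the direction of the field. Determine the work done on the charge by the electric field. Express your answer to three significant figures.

-2.96×10⁻⁵ J

The potential change for a displacement 59.8 cm in the direction of the field is ΔV = −Ed = -2.67×10⁴ V.
W_field = −qΔV = -2.96×10⁻⁵ J.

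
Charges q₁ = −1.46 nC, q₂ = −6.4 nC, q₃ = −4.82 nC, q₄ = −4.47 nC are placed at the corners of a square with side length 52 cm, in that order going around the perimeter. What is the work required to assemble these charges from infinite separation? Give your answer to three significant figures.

1.62×10⁻⁶ J

The work to assemble the configuration equals its total potential energy, U = Σ kqᵢqⱼ/rᵢⱼ over all pairs.
The four side pairs have separation 0.520 m and the two diagonal pairs 0.735 m.
Summing all 6 pair terms gives U = 1.62×10⁻⁶ J.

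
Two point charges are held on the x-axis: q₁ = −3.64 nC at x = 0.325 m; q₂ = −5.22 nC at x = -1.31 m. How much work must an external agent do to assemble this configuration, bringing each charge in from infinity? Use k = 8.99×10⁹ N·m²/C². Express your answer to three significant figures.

The assembly work is the sum of pairwise potential energies, U = Σ_{i<j} kqᵢqⱼ/rᵢⱼ.
Pair separations: r₁₂ = 1.64 m.
U = (1.04×10⁻⁷) = 1.04×10⁻⁷ J.

1.04×10⁻⁷ J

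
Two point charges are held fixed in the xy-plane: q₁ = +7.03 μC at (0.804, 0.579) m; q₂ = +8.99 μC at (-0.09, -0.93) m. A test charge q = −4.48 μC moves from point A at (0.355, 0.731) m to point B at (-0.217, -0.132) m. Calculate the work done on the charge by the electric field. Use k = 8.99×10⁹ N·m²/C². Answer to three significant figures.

-0.132 J

The work done by the electric force is W_field = −ΔU = −q(V_B − V_A) = q(V_A − V_B).
At A: distances to the source charges are 0.474 m, 1.72 m; V_A = Σ kqᵢ/rᵢ = 1.80×10⁵ V.
At B: distances to the source charges are 1.24 m, 0.808 m; V_B = Σ kqᵢ/rᵢ = 1.51×10⁵ V.
ΔV = V_B − V_A = -2.95×10⁴ V.
W_field = −qΔV = −(-4.48×10⁻⁶ C)(-2.95×10⁴ V) = -0.132 J.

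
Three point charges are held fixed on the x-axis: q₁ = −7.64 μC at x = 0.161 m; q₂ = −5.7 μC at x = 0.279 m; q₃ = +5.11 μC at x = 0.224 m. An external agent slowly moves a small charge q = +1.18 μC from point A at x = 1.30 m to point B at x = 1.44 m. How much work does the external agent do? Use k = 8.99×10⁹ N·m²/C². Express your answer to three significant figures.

For quasistatic motion the external work equals the change in potential energy: W_ext = qΔV = q(V_B − V_A).
At A: distances to the source charges are 1.14 m, 1.02 m, 1.08 m; V_A = Σ kqᵢ/rᵢ = -6.78×10⁴ V.
At B: distances to the source charges are 1.28 m, 1.16 m, 1.22 m; V_B = Σ kqᵢ/rᵢ = -6.01×10⁴ V.
ΔV = V_B − V_A = 7740 V.
W_ext = qΔV = (1.18×10⁻⁶ C)(7740 V) = 9.13×10⁻³ J.

9.13×10⁻³ J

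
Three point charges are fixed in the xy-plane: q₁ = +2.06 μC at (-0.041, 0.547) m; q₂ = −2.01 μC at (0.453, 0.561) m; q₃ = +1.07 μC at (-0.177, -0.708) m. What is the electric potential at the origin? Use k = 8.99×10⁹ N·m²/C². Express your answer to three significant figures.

2.19×10⁴ V

The total potential is the scalar sum of each charge's contribution, V = Σ kqᵢ/rᵢ.
Distances from the field point to each charge: r₁ = 0.549 m, r₂ = 0.721 m, r₃ = 0.730 m.
V = k[(2.06×10⁻⁶)/(0.549) + (-2.01×10⁻⁶)/(0.721) + (1.07×10⁻⁶)/(0.730)] = 2.19×10⁴ V.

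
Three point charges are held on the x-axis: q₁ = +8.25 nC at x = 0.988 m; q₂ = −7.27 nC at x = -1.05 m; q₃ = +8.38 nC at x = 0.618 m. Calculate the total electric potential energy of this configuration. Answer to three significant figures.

The assembly work is the sum of pairwise potential energies, U = Σ_{i<j} kqᵢqⱼ/rᵢⱼ.
Pair separations: r₁₂ = 2.04 m, r₁₃ = 0.370 m, r₂₃ = 1.67 m.
U = (-2.65×10⁻⁷) + (1.68×10⁻⁶) + (-3.28×10⁻⁷) = 1.09×10⁻⁶ J.

1.09×10⁻⁶ J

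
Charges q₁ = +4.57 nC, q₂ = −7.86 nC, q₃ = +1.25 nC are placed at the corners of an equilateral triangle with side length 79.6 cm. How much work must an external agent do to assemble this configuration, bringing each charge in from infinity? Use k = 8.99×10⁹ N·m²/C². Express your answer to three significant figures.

-4.52×10⁻⁷ J

The work to assemble the configuration equals its total potential energy, U = Σ kqᵢqⱼ/rᵢⱼ over all pairs.
All three pair separations equal the side length, 0.796 m.
U = (-4.06×10⁻⁷) + (6.45×10⁻⁸) + (-1.11×10⁻⁷) = -4.52×10⁻⁷ J.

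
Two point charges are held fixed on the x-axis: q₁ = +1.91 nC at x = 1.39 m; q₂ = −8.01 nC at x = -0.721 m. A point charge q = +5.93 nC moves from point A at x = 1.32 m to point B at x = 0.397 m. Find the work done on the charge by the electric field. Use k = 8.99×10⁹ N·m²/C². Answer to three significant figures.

The work done by the electric force is W_field = −ΔU = −q(V_B − V_A) = q(V_A − V_B).
At A: distances to the source charges are 0.0700 m, 2.04 m; V_A = Σ kqᵢ/rᵢ = 210 V.
At B: distances to the source charges are 0.993 m, 1.12 m; V_B = Σ kqᵢ/rᵢ = -47.1 V.
ΔV = V_B − V_A = -257 V.
W_field = −qΔV = −(5.93×10⁻⁹ C)(-257 V) = 1.52×10⁻⁶ J.

1.52×10⁻⁶ J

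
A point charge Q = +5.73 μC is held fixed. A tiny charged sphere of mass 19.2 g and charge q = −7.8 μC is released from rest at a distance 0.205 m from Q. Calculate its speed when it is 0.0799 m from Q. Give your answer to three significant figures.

17.9 m/s

Only the electrostatic force acts, so mechanical energy is conserved: ½mv² = U₁ − U₂ = kQq(1/r₁ − 1/r₂).
U₁ − U₂ = (8.99×10⁹ N·m²/C²)(5.73×10⁻⁶ C)(-7.80×10⁻⁶ C)(1/0.205 − 1/0.0799) = 3.07 J.
v = √(2·3.07/0.0192) = 17.9 m/s.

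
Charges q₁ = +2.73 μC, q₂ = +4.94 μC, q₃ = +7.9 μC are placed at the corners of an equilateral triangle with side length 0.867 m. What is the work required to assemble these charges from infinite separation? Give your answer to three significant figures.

0.768 J

The assembly work is the sum of pairwise potential energies, U = Σ_{i<j} kqᵢqⱼ/rᵢⱼ.
All three pair separations equal the side length, 0.867 m.
U = (0.140) + (0.224) + (0.405) = 0.768 J.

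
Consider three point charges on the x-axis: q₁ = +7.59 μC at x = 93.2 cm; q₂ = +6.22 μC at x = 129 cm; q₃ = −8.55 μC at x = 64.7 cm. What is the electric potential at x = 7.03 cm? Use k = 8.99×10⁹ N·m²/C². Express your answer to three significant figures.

-8250 V

Electric potential is a scalar, so the contributions from each charge add algebraically: V = Σ kqᵢ/rᵢ.
Distances from the field point to each charge: r₁ = 0.862 m, r₂ = 1.22 m, r₃ = 0.577 m.
V = k[(7.59×10⁻⁶)/(0.862) + (6.22×10⁻⁶)/(1.22) + (-8.55×10⁻⁶)/(0.577)] = -8250 V.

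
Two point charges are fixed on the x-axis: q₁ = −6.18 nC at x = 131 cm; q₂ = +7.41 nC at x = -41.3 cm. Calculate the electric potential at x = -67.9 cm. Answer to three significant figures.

223 V

The total potential is the scalar sum of each charge's contribution, V = Σ kqᵢ/rᵢ.
Distances from the field point to each charge: r₁ = 1.99 m, r₂ = 0.266 m.
V = k[(-6.18×10⁻⁹)/(1.99) + (7.41×10⁻⁹)/(0.266)] = 223 V.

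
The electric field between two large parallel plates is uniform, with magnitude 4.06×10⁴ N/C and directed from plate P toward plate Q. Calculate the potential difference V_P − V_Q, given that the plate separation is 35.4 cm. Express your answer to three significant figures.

In a uniform field, potential decreases in the direction of E: ΔV = −E·d for a displacement d parallel to E.
Going from Q to P is a displacement of 35.4 cm opposite to the field, so V_P − V_Q = +Ed = 1.44×10⁴ V.

1.44×10⁴ V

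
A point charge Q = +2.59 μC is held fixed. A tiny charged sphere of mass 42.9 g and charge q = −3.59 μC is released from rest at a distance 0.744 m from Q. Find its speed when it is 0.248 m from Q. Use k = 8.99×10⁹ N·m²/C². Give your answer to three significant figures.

3.24 m/s

Only the electrostatic force acts, so mechanical energy is conserved: ½mv² = U₁ − U₂ = kQq(1/r₁ − 1/r₂).
U₁ − U₂ = (8.99×10⁹ N·m²/C²)(2.59×10⁻⁶ C)(-3.59×10⁻⁶ C)(1/0.744 − 1/0.248) = 0.225 J.
v = √(2·0.225/0.0429) = 3.24 m/s.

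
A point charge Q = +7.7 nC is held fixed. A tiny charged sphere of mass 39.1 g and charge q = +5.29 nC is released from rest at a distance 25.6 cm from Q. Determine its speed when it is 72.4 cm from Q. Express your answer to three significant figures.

6.88×10⁻³ m/s

Only the electrostatic force acts, so mechanical energy is conserved: ½mv² = U₁ − U₂ = kQq(1/r₁ − 1/r₂).
U₁ − U₂ = (8.99×10⁹ N·m²/C²)(7.70×10⁻⁹ C)(5.29×10⁻⁹ C)(1/0.256 − 1/0.724) = 9.25×10⁻⁷ J.
v = √(2·9.25×10⁻⁷/0.0391) = 6.88×10⁻³ m/s.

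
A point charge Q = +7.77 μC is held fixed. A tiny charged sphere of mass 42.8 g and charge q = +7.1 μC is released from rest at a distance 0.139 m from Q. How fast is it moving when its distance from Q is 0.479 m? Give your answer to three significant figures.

Only the electrostatic force acts, so mechanical energy is conserved: ½mv² = U₁ − U₂ = kQq(1/r₁ − 1/r₂).
U₁ − U₂ = (8.99×10⁹ N·m²/C²)(7.77×10⁻⁶ C)(7.10×10⁻⁶ C)(1/0.139 − 1/0.479) = 2.53 J.
v = √(2·2.53/0.0428) = 10.9 m/s.

10.9 m/s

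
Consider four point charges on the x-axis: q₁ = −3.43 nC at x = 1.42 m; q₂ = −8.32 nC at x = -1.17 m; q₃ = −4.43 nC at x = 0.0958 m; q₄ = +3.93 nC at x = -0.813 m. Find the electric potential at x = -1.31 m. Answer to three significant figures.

Electric potential is a scalar, so the contributions from each charge add algebraically: V = Σ kqᵢ/rᵢ.
Distances from the field point to each charge: r₁ = 2.73 m, r₂ = 0.140 m, r₃ = 1.41 m, r₄ = 0.497 m.
V = k[(-3.43×10⁻⁹)/(2.73) + (-8.32×10⁻⁹)/(0.140) + (-4.43×10⁻⁹)/(1.41) + (3.93×10⁻⁹)/(0.497)] = -503 V.

-503 V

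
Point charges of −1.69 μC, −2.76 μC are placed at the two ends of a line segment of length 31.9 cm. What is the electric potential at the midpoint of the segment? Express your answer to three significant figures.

-2.51×10⁵ V

The total potential is the scalar sum of each charge's contribution, V = Σ kqᵢ/rᵢ.
Each charge is 0.160 m from the midpoint.
V = k[(-1.69×10⁻⁶)/(0.160) + (-2.76×10⁻⁶)/(0.160)] = -2.51×10⁵ V.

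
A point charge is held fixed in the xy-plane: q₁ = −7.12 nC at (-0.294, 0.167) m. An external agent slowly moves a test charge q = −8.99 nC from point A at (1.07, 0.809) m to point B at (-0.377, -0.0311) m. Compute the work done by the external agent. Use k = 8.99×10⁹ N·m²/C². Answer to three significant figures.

For quasistatic motion the external work equals the change in potential energy: W_ext = qΔV = q(V_B − V_A).
At A: distance to the source charge is 1.51 m; V_A = kq₁/r = -42.5 V.
At B: distance to the source charge is 0.215 m; V_B = kq₁/r = -298 V.
ΔV = V_B − V_A = -256 V.
W_ext = qΔV = (-8.99×10⁻⁹ C)(-256 V) = 2.30×10⁻⁶ J.

2.30×10⁻⁶ J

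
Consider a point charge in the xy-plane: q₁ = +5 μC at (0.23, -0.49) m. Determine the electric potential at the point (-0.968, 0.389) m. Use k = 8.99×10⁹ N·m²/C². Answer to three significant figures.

The total potential is the scalar sum of each charge's contribution, V = Σ kqᵢ/rᵢ.
Distances from the field point to each charge: r₁ = 1.49 m.
V = k[(5.00×10⁻⁶)/(1.49)] = 3.03×10⁴ V.

3.03×10⁴ V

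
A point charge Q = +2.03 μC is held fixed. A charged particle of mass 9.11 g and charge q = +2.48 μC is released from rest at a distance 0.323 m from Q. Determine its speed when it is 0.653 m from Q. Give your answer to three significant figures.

3.94 m/s

Only the electrostatic force acts, so mechanical energy is conserved: ½mv² = U₁ − U₂ = kQq(1/r₁ − 1/r₂).
U₁ − U₂ = (8.99×10⁹ N·m²/C²)(2.03×10⁻⁶ C)(2.48×10⁻⁶ C)(1/0.323 − 1/0.653) = 0.0708 J.
v = √(2·0.0708/9.11×10⁻³) = 3.94 m/s.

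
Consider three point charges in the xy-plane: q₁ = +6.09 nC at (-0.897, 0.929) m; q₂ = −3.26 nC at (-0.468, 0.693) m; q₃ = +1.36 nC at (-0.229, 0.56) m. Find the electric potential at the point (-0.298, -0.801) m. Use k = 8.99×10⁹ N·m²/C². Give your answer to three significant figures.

19.4 V

Electric potential is a scalar, so the contributions from each charge add algebraically: V = Σ kqᵢ/rᵢ.
Distances from the field point to each charge: r₁ = 1.83 m, r₂ = 1.50 m, r₃ = 1.36 m.
V = k[(6.09×10⁻⁹)/(1.83) + (-3.26×10⁻⁹)/(1.50) + (1.36×10⁻⁹)/(1.36)] = 19.4 V.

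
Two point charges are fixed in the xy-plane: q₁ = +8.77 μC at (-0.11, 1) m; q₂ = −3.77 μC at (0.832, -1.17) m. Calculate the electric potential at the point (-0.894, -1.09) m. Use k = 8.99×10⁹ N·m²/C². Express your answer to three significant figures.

1.57×10⁴ V

The total potential is the scalar sum of each charge's contribution, V = Σ kqᵢ/rᵢ.
Distances from the field point to each charge: r₁ = 2.23 m, r₂ = 1.73 m.
V = k[(8.77×10⁻⁶)/(2.23) + (-3.77×10⁻⁶)/(1.73)] = 1.57×10⁴ V.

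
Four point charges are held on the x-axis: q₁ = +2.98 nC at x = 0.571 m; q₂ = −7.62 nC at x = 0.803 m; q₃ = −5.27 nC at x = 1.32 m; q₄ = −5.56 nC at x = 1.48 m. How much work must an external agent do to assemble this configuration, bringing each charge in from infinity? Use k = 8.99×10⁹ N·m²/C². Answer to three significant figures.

The assembly work is the sum of pairwise potential energies, U = Σ_{i<j} kqᵢqⱼ/rᵢⱼ.
Pair separations: r₁₂ = 0.232 m, r₁₃ = 0.749 m, r₁₄ = 0.909 m, r₂₃ = 0.517 m, r₂₄ = 0.677 m, r₃₄ = 0.160 m.
Summing all 6 pair terms gives U = 1.67×10⁻⁶ J.

1.67×10⁻⁶ J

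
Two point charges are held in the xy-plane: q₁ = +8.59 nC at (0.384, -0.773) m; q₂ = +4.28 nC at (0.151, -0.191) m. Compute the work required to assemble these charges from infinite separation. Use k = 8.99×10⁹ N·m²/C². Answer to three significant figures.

The work to assemble the configuration equals its total potential energy, U = Σ kqᵢqⱼ/rᵢⱼ over all pairs.
Pair separations: r₁₂ = 0.627 m.
U = (5.27×10⁻⁷) = 5.27×10⁻⁷ J.

5.27×10⁻⁷ J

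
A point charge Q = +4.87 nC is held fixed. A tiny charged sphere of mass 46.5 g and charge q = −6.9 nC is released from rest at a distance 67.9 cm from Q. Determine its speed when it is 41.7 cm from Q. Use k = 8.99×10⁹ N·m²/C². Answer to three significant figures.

3.47×10⁻³ m/s

Only the electrostatic force acts, so mechanical energy is conserved: ½mv² = U₁ − U₂ = kQq(1/r₁ − 1/r₂).
U₁ − U₂ = (8.99×10⁹ N·m²/C²)(4.87×10⁻⁹ C)(-6.90×10⁻⁹ C)(1/0.679 − 1/0.417) = 2.80×10⁻⁷ J.
v = √(2·2.80×10⁻⁷/0.0465) = 3.47×10⁻³ m/s.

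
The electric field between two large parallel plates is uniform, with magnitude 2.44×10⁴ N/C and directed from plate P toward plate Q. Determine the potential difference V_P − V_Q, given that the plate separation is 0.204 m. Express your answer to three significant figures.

In a uniform field, potential decreases in the direction of E: ΔV = −E·d for a displacement d parallel to E.
Going from Q to P is a displacement of 0.204 m opposite to the field, so V_P − V_Q = +Ed = 4980 V.

4980 V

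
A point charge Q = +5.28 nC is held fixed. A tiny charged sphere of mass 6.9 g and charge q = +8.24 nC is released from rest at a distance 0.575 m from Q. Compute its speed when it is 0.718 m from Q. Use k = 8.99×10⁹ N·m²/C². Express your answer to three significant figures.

Only the electrostatic force acts, so mechanical energy is conserved: ½mv² = U₁ − U₂ = kQq(1/r₁ − 1/r₂).
U₁ − U₂ = (8.99×10⁹ N·m²/C²)(5.28×10⁻⁹ C)(8.24×10⁻⁹ C)(1/0.575 − 1/0.718) = 1.35×10⁻⁷ J.
v = √(2·1.35×10⁻⁷/6.90×10⁻³) = 6.27×10⁻³ m/s.

6.27×10⁻³ m/s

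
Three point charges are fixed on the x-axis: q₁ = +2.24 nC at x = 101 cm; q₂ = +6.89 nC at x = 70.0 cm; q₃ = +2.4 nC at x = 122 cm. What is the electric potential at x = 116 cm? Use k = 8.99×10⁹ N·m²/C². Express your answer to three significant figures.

629 V

The total potential is the scalar sum of each charge's contribution, V = Σ kqᵢ/rᵢ.
Distances from the field point to each charge: r₁ = 0.150 m, r₂ = 0.460 m, r₃ = 0.0600 m.
V = k[(2.24×10⁻⁹)/(0.150) + (6.89×10⁻⁹)/(0.460) + (2.40×10⁻⁹)/(0.0600)] = 629 V.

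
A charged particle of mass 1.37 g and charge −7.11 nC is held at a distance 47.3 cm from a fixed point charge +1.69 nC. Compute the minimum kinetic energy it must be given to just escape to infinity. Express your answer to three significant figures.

2.28×10⁻⁷ J

To just escape, total mechanical energy must reach zero at infinity: ½mv²_min + U = 0, so ½mv²_min = −U = |kQq|/r.
|U| = |kQq|/r = (8.99×10⁹ N·m²/C²)(1.69×10⁻⁹)(7.11×10⁻⁹)/(0.473) = 2.28×10⁻⁷ J.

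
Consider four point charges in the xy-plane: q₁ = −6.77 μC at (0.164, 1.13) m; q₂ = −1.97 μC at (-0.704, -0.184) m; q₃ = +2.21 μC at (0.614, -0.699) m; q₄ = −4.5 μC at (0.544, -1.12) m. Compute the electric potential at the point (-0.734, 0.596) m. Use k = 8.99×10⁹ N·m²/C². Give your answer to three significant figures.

The total potential is the scalar sum of each charge's contribution, V = Σ kqᵢ/rᵢ.
Distances from the field point to each charge: r₁ = 1.04 m, r₂ = 0.781 m, r₃ = 1.87 m, r₄ = 2.14 m.
V = k[(-6.77×10⁻⁶)/(1.04) + (-1.97×10⁻⁶)/(0.781) + (2.21×10⁻⁶)/(1.87) + (-4.50×10⁻⁶)/(2.14)] = -8.92×10⁴ V.

-8.92×10⁴ V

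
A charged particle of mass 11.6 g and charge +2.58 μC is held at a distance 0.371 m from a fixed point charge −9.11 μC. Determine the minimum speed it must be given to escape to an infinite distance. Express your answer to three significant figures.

To just escape, total mechanical energy must reach zero at infinity: ½mv²_min + U = 0, so ½mv²_min = −U = |kQq|/r.
|U| = |kQq|/r = (8.99×10⁹ N·m²/C²)(9.11×10⁻⁶)(2.58×10⁻⁶)/(0.371) = 0.570 J.
v_min = √(2|U|/m) = √(2·0.570/0.0116) = 9.91 m/s.

9.91 m/s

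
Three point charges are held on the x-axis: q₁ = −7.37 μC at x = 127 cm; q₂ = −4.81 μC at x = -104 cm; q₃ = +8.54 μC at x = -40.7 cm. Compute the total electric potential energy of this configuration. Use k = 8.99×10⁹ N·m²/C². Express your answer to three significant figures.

The assembly work is the sum of pairwise potential energies, U = Σ_{i<j} kqᵢqⱼ/rᵢⱼ.
Pair separations: r₁₂ = 2.31 m, r₁₃ = 1.68 m, r₂₃ = 0.633 m.
U = (0.138) + (-0.337) + (-0.583) = -0.783 J.

-0.783 J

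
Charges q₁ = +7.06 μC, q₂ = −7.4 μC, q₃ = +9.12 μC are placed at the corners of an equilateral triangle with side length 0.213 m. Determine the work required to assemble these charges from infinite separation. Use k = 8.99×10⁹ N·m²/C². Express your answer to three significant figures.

The assembly work is the sum of pairwise potential energies, U = Σ_{i<j} kqᵢqⱼ/rᵢⱼ.
All three pair separations equal the side length, 0.213 m.
U = (-2.21) + (2.72) + (-2.85) = -2.34 J.

-2.34 J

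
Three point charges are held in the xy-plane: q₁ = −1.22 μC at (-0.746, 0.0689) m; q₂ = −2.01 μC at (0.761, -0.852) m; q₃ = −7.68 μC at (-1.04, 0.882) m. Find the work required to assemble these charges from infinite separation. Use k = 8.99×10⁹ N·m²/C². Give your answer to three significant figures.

The work to assemble the configuration equals its total potential energy, U = Σ kqᵢqⱼ/rᵢⱼ over all pairs.
Pair separations: r₁₂ = 1.77 m, r₁₃ = 0.865 m, r₂₃ = 2.50 m.
U = (0.0125) + (0.0974) + (0.0555) = 0.165 J.

0.165 J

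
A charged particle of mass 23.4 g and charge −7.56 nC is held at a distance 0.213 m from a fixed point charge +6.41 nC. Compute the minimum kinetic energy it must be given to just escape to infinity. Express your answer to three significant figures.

To just escape, total mechanical energy must reach zero at infinity: ½mv²_min + U = 0, so ½mv²_min = −U = |kQq|/r.
|U| = |kQq|/r = (8.99×10⁹ N·m²/C²)(6.41×10⁻⁹)(7.56×10⁻⁹)/(0.213) = 2.05×10⁻⁶ J.

2.05×10⁻⁶ J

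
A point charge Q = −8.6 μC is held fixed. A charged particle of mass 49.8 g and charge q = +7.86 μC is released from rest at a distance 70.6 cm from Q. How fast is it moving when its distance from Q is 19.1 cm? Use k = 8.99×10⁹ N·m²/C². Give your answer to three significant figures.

9.65 m/s

Only the electrostatic force acts, so mechanical energy is conserved: ½mv² = U₁ − U₂ = kQq(1/r₁ − 1/r₂).
U₁ − U₂ = (8.99×10⁹ N·m²/C²)(-8.60×10⁻⁶ C)(7.86×10⁻⁶ C)(1/0.706 − 1/0.191) = 2.32 J.
v = √(2·2.32/0.0498) = 9.65 m/s.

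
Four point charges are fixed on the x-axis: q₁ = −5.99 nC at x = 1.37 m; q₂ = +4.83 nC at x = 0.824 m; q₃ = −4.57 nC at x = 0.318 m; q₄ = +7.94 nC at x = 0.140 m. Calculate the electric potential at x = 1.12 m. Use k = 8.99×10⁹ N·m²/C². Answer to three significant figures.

-47.1 V

Electric potential is a scalar, so the contributions from each charge add algebraically: V = Σ kqᵢ/rᵢ.
Distances from the field point to each charge: r₁ = 0.250 m, r₂ = 0.296 m, r₃ = 0.802 m, r₄ = 0.980 m.
V = k[(-5.99×10⁻⁹)/(0.250) + (4.83×10⁻⁹)/(0.296) + (-4.57×10⁻⁹)/(0.802) + (7.94×10⁻⁹)/(0.980)] = -47.1 V.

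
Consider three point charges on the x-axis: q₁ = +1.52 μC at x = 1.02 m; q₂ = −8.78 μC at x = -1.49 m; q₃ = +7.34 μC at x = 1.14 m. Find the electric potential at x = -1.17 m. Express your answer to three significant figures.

-2.12×10⁵ V

Electric potential is a scalar, so the contributions from each charge add algebraically: V = Σ kqᵢ/rᵢ.
Distances from the field point to each charge: r₁ = 2.19 m, r₂ = 0.320 m, r₃ = 2.31 m.
V = k[(1.52×10⁻⁶)/(2.19) + (-8.78×10⁻⁶)/(0.320) + (7.34×10⁻⁶)/(2.31)] = -2.12×10⁵ V.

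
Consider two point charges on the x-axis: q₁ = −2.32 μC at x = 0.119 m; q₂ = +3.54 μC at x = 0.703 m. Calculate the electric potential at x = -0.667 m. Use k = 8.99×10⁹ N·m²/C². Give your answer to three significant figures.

The total potential is the scalar sum of each charge's contribution, V = Σ kqᵢ/rᵢ.
Distances from the field point to each charge: r₁ = 0.786 m, r₂ = 1.37 m.
V = k[(-2.32×10⁻⁶)/(0.786) + (3.54×10⁻⁶)/(1.37)] = -3310 V.

-3310 V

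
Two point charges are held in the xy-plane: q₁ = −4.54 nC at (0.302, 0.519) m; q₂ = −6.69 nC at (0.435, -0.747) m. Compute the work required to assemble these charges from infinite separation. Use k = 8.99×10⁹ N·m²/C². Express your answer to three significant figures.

The work to assemble the configuration equals its total potential energy, U = Σ kqᵢqⱼ/rᵢⱼ over all pairs.
Pair separations: r₁₂ = 1.27 m.
U = (2.14×10⁻⁷) = 2.14×10⁻⁷ J.

2.14×10⁻⁷ J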